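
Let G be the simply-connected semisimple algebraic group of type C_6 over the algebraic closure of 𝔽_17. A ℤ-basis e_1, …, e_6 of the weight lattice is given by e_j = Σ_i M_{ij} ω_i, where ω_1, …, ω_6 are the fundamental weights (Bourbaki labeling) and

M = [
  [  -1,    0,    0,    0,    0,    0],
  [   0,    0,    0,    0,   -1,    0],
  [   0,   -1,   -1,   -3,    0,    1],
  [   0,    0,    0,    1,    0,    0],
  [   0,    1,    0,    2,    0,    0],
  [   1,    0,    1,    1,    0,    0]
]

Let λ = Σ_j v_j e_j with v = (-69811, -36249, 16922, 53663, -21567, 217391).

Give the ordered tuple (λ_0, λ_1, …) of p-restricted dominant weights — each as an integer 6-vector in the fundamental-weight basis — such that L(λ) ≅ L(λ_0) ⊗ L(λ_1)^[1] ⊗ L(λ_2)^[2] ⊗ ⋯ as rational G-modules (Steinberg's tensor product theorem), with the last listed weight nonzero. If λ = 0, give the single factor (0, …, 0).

((9, 11, 11, 11, 0, 9), (9, 10, 0, 11, 16, 11), (3, 6, 7, 15, 7, 2), (14, 4, 15, 10, 14, 0))

Compute c_i = Σ_j M_{ij} v_j with v = (-69811, -36249, 16922, 53663, -21567, 217391):
  c_1 = (-1)·(-69811) + (0)·(-36249) + 0·16922 + 0·53663 + (0)·(-21567) + 0·217391 = 69811
  c_2 = (0)·(-69811) + (0)·(-36249) + 0·16922 + 0·53663 + (-1)·(-21567) + 0·217391 = 21567
  c_3 = (0)·(-69811) + (-1)·(-36249) + (-1)·(16922) + (-3)·(53663) + (0)·(-21567) + 1·217391 = 75729
  c_4 = (0)·(-69811) + (0)·(-36249) + 0·16922 + 1·53663 + (0)·(-21567) + 0·217391 = 53663
  c_5 = (0)·(-69811) + (1)·(-36249) + 0·16922 + 2·53663 + (0)·(-21567) + 0·217391 = 71077
  c_6 = (1)·(-69811) + (0)·(-36249) + 1·16922 + 1·53663 + (0)·(-21567) + 0·217391 = 774
Base-17 expansion of each c_i:
  c_1 = 69811 = 9·17^0 + 9·17^1 + 3·17^2 + 14·17^3
  c_2 = 21567 = 11·17^0 + 10·17^1 + 6·17^2 + 4·17^3
  c_3 = 75729 = 11·17^0 + 0·17^1 + 7·17^2 + 15·17^3
  c_4 = 53663 = 11·17^0 + 11·17^1 + 15·17^2 + 10·17^3
  c_5 = 71077 = 0·17^0 + 16·17^1 + 7·17^2 + 14·17^3
  c_6 = 774 = 9·17^0 + 11·17^1 + 2·17^2
p-restricted factor λ_0 = (9, 11, 11, 11, 0, 9)
p-restricted factor λ_1 = (9, 10, 0, 11, 16, 11)
p-restricted factor λ_2 = (3, 6, 7, 15, 7, 2)
p-restricted factor λ_3 = (14, 4, 15, 10, 14, 0)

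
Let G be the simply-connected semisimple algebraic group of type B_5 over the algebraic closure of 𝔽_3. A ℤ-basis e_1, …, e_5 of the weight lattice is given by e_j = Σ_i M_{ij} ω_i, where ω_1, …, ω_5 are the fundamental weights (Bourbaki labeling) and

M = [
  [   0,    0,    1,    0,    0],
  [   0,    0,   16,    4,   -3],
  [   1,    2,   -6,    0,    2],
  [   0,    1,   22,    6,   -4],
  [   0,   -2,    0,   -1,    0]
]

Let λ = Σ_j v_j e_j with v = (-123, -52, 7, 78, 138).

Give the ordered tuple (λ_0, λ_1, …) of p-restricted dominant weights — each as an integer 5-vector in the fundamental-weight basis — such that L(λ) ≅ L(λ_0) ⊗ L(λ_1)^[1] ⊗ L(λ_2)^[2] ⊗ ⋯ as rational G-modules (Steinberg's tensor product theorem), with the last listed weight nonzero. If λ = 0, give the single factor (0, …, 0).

((1, 1, 1, 0, 2), (2, 0, 2, 0, 2), (0, 1, 0, 2, 2))

Compute c_i = Σ_j M_{ij} v_j with v = (-123, -52, 7, 78, 138):
  c_1 = (0)·(-123) + (0)·(-52) + (1)·(7) + (0)·(78) + (0)·(138) = 7
  c_2 = (0)·(-123) + (0)·(-52) + (16)·(7) + (4)·(78) + (-3)·(138) = 10
  c_3 = (1)·(-123) + (2)·(-52) + (-6)·(7) + (0)·(78) + (2)·(138) = 7
  c_4 = (0)·(-123) + (1)·(-52) + (22)·(7) + (6)·(78) + (-4)·(138) = 18
  c_5 = (0)·(-123) + (-2)·(-52) + (0)·(7) + (-1)·(78) + (0)·(138) = 26
p = 3; digits c_i = Σ_j d_{ij}·3^j, 0 ≤ d_{ij} < 3:
  c_1 = 7 = 1·3^0 + 2·3^1
  c_2 = 10 = 1·3^0 + 0·3^1 + 1·3^2
  c_3 = 7 = 1·3^0 + 2·3^1
  c_4 = 18 = 0·3^0 + 0·3^1 + 2·3^2
  c_5 = 26 = 2·3^0 + 2·3^1 + 2·3^2
p-restricted factor λ_0 = (1, 1, 1, 0, 2)
p-restricted factor λ_1 = (2, 0, 2, 0, 2)
p-restricted factor λ_2 = (0, 1, 0, 2, 2)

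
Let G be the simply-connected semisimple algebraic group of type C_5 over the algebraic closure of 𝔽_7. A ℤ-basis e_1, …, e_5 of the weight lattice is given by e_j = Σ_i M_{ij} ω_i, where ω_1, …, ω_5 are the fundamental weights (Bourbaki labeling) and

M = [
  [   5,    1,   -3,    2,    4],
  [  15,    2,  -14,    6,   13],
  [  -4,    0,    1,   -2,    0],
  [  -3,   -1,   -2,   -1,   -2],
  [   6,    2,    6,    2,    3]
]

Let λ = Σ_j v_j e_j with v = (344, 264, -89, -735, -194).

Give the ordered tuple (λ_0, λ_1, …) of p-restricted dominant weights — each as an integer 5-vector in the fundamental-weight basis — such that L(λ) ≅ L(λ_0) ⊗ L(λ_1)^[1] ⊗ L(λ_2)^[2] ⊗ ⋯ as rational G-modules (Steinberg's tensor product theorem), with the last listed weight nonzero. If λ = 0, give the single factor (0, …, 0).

Change of basis e → ω: c = M·v where v = (344, 264, -89, -735, -194):
  c_1 = (5)·(344) + (1)·(264) + (-3)·(-89) + (2)·(-735) + (4)·(-194) = 5
  c_2 = (15)·(344) + (2)·(264) + (-14)·(-89) + (6)·(-735) + (13)·(-194) = 2
  c_3 = (-4)·(344) + (0)·(264) + (1)·(-89) + (-2)·(-735) + (0)·(-194) = 5
  c_4 = (-3)·(344) + (-1)·(264) + (-2)·(-89) + (-1)·(-735) + (-2)·(-194) = 5
  c_5 = (6)·(344) + (2)·(264) + (6)·(-89) + (2)·(-735) + (3)·(-194) = 6
Expand coordinatewise in base 7:
  c_1 = 5 = 5·7^0
  c_2 = 2 = 2·7^0
  c_3 = 5 = 5·7^0
  c_4 = 5 = 5·7^0
  c_5 = 6 = 6·7^0
p-restricted factor λ_0 = (5, 2, 5, 5, 6)

((5, 2, 5, 5, 6),)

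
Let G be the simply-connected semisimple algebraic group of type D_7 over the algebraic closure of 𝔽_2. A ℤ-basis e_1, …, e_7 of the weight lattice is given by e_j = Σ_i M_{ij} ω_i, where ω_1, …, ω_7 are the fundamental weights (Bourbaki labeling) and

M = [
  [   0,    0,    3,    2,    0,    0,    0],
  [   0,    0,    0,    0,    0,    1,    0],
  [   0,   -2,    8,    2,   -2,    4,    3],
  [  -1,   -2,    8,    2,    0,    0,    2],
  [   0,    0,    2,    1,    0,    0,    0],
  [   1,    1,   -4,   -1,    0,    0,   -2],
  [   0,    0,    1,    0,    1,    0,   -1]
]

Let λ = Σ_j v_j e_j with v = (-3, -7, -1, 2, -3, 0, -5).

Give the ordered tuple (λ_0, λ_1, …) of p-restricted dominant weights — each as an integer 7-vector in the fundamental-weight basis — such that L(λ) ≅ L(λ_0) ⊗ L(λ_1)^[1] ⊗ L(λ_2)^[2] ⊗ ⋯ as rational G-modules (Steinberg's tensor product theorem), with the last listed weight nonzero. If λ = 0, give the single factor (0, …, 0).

((1, 0, 1, 1, 0, 0, 1), (0, 0, 0, 1, 0, 1, 0))

Change of basis e → ω: c = M·v where v = (-3, -7, -1, 2, -3, 0, -5):
  c_1 = 0*-3 + 0*-7 + 3*-1 + 2*2 + 0*-3 + 0*0 + 0*-5 = 1
  c_2 = 0*-3 + 0*-7 + 0*-1 + 0*2 + 0*-3 + 1*0 + 0*-5 = 0
  c_3 = 0*-3 + -2*-7 + 8*-1 + 2*2 + -2*-3 + 4*0 + 3*-5 = 1
  c_4 = -1*-3 + -2*-7 + 8*-1 + 2*2 + 0*-3 + 0*0 + 2*-5 = 3
  c_5 = 0*-3 + 0*-7 + 2*-1 + 1*2 + 0*-3 + 0*0 + 0*-5 = 0
  c_6 = 1*-3 + 1*-7 + -4*-1 + -1*2 + 0*-3 + 0*0 + -2*-5 = 2
  c_7 = 0*-3 + 0*-7 + 1*-1 + 0*2 + 1*-3 + 0*0 + -1*-5 = 1
Writing each c_i in base p = 2:
  c_1 = 1 = 1·2^0
  c_2 = 0
  c_3 = 1 = 1·2^0
  c_4 = 3 = 1·2^0 + 1·2^1
  c_5 = 0
  c_6 = 2 = 0·2^0 + 1·2^1
  c_7 = 1 = 1·2^0
λ_0 = (1, 0, 1, 1, 0, 0, 1)
λ_1 = (0, 0, 0, 1, 0, 1, 0)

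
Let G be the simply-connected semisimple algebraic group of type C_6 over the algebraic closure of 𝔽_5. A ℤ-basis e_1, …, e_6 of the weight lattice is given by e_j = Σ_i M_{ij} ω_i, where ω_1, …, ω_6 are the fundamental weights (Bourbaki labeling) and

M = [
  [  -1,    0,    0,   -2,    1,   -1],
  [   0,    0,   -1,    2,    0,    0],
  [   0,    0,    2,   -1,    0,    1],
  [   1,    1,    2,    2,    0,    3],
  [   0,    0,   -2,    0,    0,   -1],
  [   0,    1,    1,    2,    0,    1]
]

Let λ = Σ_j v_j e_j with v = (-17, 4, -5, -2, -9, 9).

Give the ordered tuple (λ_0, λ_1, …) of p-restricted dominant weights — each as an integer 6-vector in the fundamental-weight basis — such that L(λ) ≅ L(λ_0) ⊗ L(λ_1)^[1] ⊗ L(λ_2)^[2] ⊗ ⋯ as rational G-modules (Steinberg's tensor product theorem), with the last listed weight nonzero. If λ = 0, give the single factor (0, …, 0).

Change of basis e → ω: c = M·v where v = (-17, 4, -5, -2, -9, 9):
  c_1 = (-1)·(-17) + 0·4 + (0)·(-5) + (-2)·(-2) + (1)·(-9) + (-1)·(9) = 3
  c_2 = (0)·(-17) + 0·4 + (-1)·(-5) + (2)·(-2) + (0)·(-9) + 0·9 = 1
  c_3 = (0)·(-17) + 0·4 + (2)·(-5) + (-1)·(-2) + (0)·(-9) + 1·9 = 1
  c_4 = (1)·(-17) + 1·4 + (2)·(-5) + (2)·(-2) + (0)·(-9) + 3·9 = 0
  c_5 = (0)·(-17) + 0·4 + (-2)·(-5) + (0)·(-2) + (0)·(-9) + (-1)·(9) = 1
  c_6 = (0)·(-17) + 1·4 + (1)·(-5) + (2)·(-2) + (0)·(-9) + 1·9 = 4
Base-5 expansion of each c_i:
  c_1 = 3 = 3·5^0
  c_2 = 1 = 1·5^0
  c_3 = 1 = 1·5^0
  c_4 = 0
  c_5 = 1 = 1·5^0
  c_6 = 4 = 4·5^0
λ_0 = (3, 1, 1, 0, 1, 4)

((3, 1, 1, 0, 1, 4),)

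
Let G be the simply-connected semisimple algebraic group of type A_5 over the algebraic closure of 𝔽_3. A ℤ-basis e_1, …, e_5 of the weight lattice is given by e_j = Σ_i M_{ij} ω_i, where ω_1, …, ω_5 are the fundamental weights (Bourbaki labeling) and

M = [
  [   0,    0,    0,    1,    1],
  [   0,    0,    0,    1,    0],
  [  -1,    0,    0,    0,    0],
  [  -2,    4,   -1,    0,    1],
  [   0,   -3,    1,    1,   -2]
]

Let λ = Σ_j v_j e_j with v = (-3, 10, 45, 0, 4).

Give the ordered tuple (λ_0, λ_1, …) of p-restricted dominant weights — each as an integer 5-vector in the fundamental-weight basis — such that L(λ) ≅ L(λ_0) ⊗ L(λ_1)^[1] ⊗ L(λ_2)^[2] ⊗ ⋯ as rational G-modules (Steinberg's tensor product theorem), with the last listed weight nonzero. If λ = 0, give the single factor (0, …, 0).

((1, 0, 0, 2, 1), (1, 0, 1, 1, 2))

Converting to the ω-basis (c_i = row i of M dotted with v = (-3, 10, 45, 0, 4)):
  c_1 = (0)·(-3) + (0)·(10) + (0)·(45) + (1)·(0) + (1)·(4) = 4
  c_2 = (0)·(-3) + (0)·(10) + (0)·(45) + (1)·(0) + (0)·(4) = 0
  c_3 = (-1)·(-3) + (0)·(10) + (0)·(45) + (0)·(0) + (0)·(4) = 3
  c_4 = (-2)·(-3) + (4)·(10) + (-1)·(45) + (0)·(0) + (1)·(4) = 5
  c_5 = (0)·(-3) + (-3)·(10) + (1)·(45) + (1)·(0) + (-2)·(4) = 7
Base-3 expansion of each c_i:
  c_1 = 4 = 1·3^0 + 1·3^1
  c_2 = 0
  c_3 = 3 = 0·3^0 + 1·3^1
  c_4 = 5 = 2·3^0 + 1·3^1
  c_5 = 7 = 1·3^0 + 2·3^1
p-restricted factor λ_0 = (1, 0, 0, 2, 1)
p-restricted factor λ_1 = (1, 0, 1, 1, 2)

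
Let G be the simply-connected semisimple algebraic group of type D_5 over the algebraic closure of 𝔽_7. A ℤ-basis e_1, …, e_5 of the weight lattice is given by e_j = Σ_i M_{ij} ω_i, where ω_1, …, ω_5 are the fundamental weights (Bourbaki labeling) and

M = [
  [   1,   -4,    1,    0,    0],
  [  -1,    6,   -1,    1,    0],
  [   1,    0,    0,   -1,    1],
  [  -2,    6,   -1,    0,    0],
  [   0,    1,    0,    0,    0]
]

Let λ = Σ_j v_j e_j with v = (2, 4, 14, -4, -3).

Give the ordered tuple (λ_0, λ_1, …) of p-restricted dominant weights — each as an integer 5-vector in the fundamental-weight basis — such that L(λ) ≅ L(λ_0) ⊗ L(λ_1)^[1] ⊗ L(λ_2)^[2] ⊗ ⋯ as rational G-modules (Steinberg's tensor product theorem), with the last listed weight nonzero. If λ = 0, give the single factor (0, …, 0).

In the fundamental-weight basis, λ has coordinates c = M·v (v = (2, 4, 14, -4, -3)):
  c_1 = 1·2 + (-4)·(4) + 1·14 + (0)·(-4) + (0)·(-3) = 0
  c_2 = (-1)·(2) + 6·4 + (-1)·(14) + (1)·(-4) + (0)·(-3) = 4
  c_3 = 1·2 + 0·4 + 0·14 + (-1)·(-4) + (1)·(-3) = 3
  c_4 = (-2)·(2) + 6·4 + (-1)·(14) + (0)·(-4) + (0)·(-3) = 6
  c_5 = 0·2 + 1·4 + 0·14 + (0)·(-4) + (0)·(-3) = 4
p = 7; digits c_i = Σ_j d_{ij}·7^j, 0 ≤ d_{ij} < 7:
  c_1 = 0
  c_2 = 4 = 4·7^0
  c_3 = 3 = 3·7^0
  c_4 = 6 = 6·7^0
  c_5 = 4 = 4·7^0
p-restricted factor λ_0 = (0, 4, 3, 6, 4)

((0, 4, 3, 6, 4),)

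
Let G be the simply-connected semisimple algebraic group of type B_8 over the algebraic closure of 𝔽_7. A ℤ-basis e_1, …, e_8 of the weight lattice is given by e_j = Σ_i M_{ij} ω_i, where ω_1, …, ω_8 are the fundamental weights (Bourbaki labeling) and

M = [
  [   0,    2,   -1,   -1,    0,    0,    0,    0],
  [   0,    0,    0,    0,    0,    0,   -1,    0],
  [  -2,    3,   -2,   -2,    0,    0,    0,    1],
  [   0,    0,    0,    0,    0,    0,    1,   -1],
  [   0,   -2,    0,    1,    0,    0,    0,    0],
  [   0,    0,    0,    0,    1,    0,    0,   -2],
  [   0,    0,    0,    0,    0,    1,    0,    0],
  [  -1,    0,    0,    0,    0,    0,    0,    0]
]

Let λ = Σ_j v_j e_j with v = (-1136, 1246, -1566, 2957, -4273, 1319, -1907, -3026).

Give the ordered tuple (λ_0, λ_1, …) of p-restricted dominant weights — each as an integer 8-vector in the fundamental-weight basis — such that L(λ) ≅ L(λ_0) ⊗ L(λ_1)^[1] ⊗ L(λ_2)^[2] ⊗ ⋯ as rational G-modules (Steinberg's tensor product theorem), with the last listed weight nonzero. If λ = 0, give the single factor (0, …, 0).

((2, 3, 6, 6, 3, 1, 3, 2), (3, 6, 0, 5, 3, 2, 6, 1), (1, 3, 4, 1, 2, 1, 5, 2), (3, 5, 0, 3, 1, 5, 3, 3))

In the fundamental-weight basis, λ has coordinates c = M·v (v = (-1136, 1246, -1566, 2957, -4273, 1319, -1907, -3026)):
  c_1 = (0)·(-1136) + (2)·(1246) + (-1)·(-1566) + (-1)·(2957) + (0)·(-4273) + (0)·(1319) + (0)·(-1907) + (0)·(-3026) = 1101
  c_2 = (0)·(-1136) + (0)·(1246) + (0)·(-1566) + (0)·(2957) + (0)·(-4273) + (0)·(1319) + (-1)·(-1907) + (0)·(-3026) = 1907
  c_3 = (-2)·(-1136) + (3)·(1246) + (-2)·(-1566) + (-2)·(2957) + (0)·(-4273) + (0)·(1319) + (0)·(-1907) + (1)·(-3026) = 202
  c_4 = (0)·(-1136) + (0)·(1246) + (0)·(-1566) + (0)·(2957) + (0)·(-4273) + (0)·(1319) + (1)·(-1907) + (-1)·(-3026) = 1119
  c_5 = (0)·(-1136) + (-2)·(1246) + (0)·(-1566) + (1)·(2957) + (0)·(-4273) + (0)·(1319) + (0)·(-1907) + (0)·(-3026) = 465
  c_6 = (0)·(-1136) + (0)·(1246) + (0)·(-1566) + (0)·(2957) + (1)·(-4273) + (0)·(1319) + (0)·(-1907) + (-2)·(-3026) = 1779
  c_7 = (0)·(-1136) + (0)·(1246) + (0)·(-1566) + (0)·(2957) + (0)·(-4273) + (1)·(1319) + (0)·(-1907) + (0)·(-3026) = 1319
  c_8 = (-1)·(-1136) + (0)·(1246) + (0)·(-1566) + (0)·(2957) + (0)·(-4273) + (0)·(1319) + (0)·(-1907) + (0)·(-3026) = 1136
Writing each c_i in base p = 7:
  c_1 = 1101 = 2·7^0 + 3·7^1 + 1·7^2 + 3·7^3
  c_2 = 1907 = 3·7^0 + 6·7^1 + 3·7^2 + 5·7^3
  c_3 = 202 = 6·7^0 + 0·7^1 + 4·7^2
  c_4 = 1119 = 6·7^0 + 5·7^1 + 1·7^2 + 3·7^3
  c_5 = 465 = 3·7^0 + 3·7^1 + 2·7^2 + 1·7^3
  c_6 = 1779 = 1·7^0 + 2·7^1 + 1·7^2 + 5·7^3
  c_7 = 1319 = 3·7^0 + 6·7^1 + 5·7^2 + 3·7^3
  c_8 = 1136 = 2·7^0 + 1·7^1 + 2·7^2 + 3·7^3
p-restricted factor λ_0 = (2, 3, 6, 6, 3, 1, 3, 2)
p-restricted factor λ_1 = (3, 6, 0, 5, 3, 2, 6, 1)
p-restricted factor λ_2 = (1, 3, 4, 1, 2, 1, 5, 2)
p-restricted factor λ_3 = (3, 5, 0, 3, 1, 5, 3, 3)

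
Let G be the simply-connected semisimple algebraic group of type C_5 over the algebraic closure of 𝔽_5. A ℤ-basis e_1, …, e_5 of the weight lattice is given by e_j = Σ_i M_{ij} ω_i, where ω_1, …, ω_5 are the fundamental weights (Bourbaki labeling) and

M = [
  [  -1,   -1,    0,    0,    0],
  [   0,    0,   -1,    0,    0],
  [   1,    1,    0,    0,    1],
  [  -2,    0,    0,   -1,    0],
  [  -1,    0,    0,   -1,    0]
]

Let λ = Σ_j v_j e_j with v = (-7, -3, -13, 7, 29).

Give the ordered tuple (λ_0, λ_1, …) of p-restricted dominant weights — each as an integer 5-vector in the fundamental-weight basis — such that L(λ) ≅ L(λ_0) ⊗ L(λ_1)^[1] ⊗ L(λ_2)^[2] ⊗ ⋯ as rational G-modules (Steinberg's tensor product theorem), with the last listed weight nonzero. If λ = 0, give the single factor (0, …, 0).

ω-coordinates c = M·v, v = (-7, -3, -13, 7, 29):
  c_1 = (-1)·(-7) + (-1)·(-3) + (0)·(-13) + 0·7 + 0·29 = 10
  c_2 = (0)·(-7) + (0)·(-3) + (-1)·(-13) + 0·7 + 0·29 = 13
  c_3 = (1)·(-7) + (1)·(-3) + (0)·(-13) + 0·7 + 1·29 = 19
  c_4 = (-2)·(-7) + (0)·(-3) + (0)·(-13) + (-1)·(7) + 0·29 = 7
  c_5 = (-1)·(-7) + (0)·(-3) + (0)·(-13) + (-1)·(7) + 0·29 = 0
p = 5; digits c_i = Σ_j d_{ij}·5^j, 0 ≤ d_{ij} < 5:
  c_1 = 10 = 0·5^0 + 2·5^1
  c_2 = 13 = 3·5^0 + 2·5^1
  c_3 = 19 = 4·5^0 + 3·5^1
  c_4 = 7 = 2·5^0 + 1·5^1
  c_5 = 0
p-restricted factor λ_0 = (0, 3, 4, 2, 0)
p-restricted factor λ_1 = (2, 2, 3, 1, 0)

((0, 3, 4, 2, 0), (2, 2, 3, 1, 0))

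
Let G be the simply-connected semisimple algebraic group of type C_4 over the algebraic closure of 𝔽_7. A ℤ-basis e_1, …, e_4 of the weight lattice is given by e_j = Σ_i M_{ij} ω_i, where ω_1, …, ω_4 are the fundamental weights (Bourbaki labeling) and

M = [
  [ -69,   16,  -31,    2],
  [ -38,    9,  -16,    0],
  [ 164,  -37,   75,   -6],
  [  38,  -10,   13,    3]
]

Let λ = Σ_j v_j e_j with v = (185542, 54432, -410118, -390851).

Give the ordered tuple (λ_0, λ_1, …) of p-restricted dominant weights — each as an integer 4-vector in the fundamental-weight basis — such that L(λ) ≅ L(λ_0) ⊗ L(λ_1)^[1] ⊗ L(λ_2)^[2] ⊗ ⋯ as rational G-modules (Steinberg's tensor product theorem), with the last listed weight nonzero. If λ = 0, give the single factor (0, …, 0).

Compute c_i = Σ_j M_{ij} v_j with v = (185542, 54432, -410118, -390851):
  c_1 = (-69)·(185542) + (16)·(54432) + (-31)·(-410118) + (2)·(-390851) = 470
  c_2 = (-38)·(185542) + (9)·(54432) + (-16)·(-410118) + (0)·(-390851) = 1180
  c_3 = (164)·(185542) + (-37)·(54432) + (75)·(-410118) + (-6)·(-390851) = 1160
  c_4 = (38)·(185542) + (-10)·(54432) + (13)·(-410118) + (3)·(-390851) = 2189
Expand coordinatewise in base 7:
  c_1 = 470 = 1·7^0 + 4·7^1 + 2·7^2 + 1·7^3
  c_2 = 1180 = 4·7^0 + 0·7^1 + 3·7^2 + 3·7^3
  c_3 = 1160 = 5·7^0 + 4·7^1 + 2·7^2 + 3·7^3
  c_4 = 2189 = 5·7^0 + 4·7^1 + 2·7^2 + 6·7^3
λ_0 = (1, 4, 5, 5)
λ_1 = (4, 0, 4, 4)
λ_2 = (2, 3, 2, 2)
λ_3 = (1, 3, 3, 6)

((1, 4, 5, 5), (4, 0, 4, 4), (2, 3, 2, 2), (1, 3, 3, 6))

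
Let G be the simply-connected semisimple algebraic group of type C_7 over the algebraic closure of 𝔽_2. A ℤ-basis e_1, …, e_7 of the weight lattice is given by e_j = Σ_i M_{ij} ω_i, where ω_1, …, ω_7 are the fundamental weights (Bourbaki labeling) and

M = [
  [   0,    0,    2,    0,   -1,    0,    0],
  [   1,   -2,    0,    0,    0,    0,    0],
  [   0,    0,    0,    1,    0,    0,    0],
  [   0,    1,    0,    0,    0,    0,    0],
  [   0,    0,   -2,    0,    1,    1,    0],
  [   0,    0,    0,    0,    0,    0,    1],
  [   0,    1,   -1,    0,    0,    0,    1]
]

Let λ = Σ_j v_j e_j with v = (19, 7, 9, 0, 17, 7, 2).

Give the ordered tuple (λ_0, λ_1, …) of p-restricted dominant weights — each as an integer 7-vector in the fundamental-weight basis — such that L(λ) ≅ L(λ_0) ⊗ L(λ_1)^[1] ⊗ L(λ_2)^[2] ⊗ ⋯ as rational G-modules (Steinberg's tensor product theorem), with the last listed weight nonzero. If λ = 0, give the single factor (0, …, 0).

Compute c_i = Σ_j M_{ij} v_j with v = (19, 7, 9, 0, 17, 7, 2):
  c_1 = 0·19 + 0·7 + 2·9 + 0·0 + (-1)·(17) + 0·7 + 0·2 = 1
  c_2 = 1·19 + (-2)·(7) + 0·9 + 0·0 + 0·17 + 0·7 + 0·2 = 5
  c_3 = 0·19 + 0·7 + 0·9 + 1·0 + 0·17 + 0·7 + 0·2 = 0
  c_4 = 0·19 + 1·7 + 0·9 + 0·0 + 0·17 + 0·7 + 0·2 = 7
  c_5 = 0·19 + 0·7 + (-2)·(9) + 0·0 + 1·17 + 1·7 + 0·2 = 6
  c_6 = 0·19 + 0·7 + 0·9 + 0·0 + 0·17 + 0·7 + 1·2 = 2
  c_7 = 0·19 + 1·7 + (-1)·(9) + 0·0 + 0·17 + 0·7 + 1·2 = 0
Expand coordinatewise in base 2:
  c_1 = 1 = 1·2^0
  c_2 = 5 = 1·2^0 + 0·2^1 + 1·2^2
  c_3 = 0
  c_4 = 7 = 1·2^0 + 1·2^1 + 1·2^2
  c_5 = 6 = 0·2^0 + 1·2^1 + 1·2^2
  c_6 = 2 = 0·2^0 + 1·2^1
  c_7 = 0
λ_0 = (1, 1, 0, 1, 0, 0, 0)
λ_1 = (0, 0, 0, 1, 1, 1, 0)
λ_2 = (0, 1, 0, 1, 1, 0, 0)

((1, 1, 0, 1, 0, 0, 0), (0, 0, 0, 1, 1, 1, 0), (0, 1, 0, 1, 1, 0, 0))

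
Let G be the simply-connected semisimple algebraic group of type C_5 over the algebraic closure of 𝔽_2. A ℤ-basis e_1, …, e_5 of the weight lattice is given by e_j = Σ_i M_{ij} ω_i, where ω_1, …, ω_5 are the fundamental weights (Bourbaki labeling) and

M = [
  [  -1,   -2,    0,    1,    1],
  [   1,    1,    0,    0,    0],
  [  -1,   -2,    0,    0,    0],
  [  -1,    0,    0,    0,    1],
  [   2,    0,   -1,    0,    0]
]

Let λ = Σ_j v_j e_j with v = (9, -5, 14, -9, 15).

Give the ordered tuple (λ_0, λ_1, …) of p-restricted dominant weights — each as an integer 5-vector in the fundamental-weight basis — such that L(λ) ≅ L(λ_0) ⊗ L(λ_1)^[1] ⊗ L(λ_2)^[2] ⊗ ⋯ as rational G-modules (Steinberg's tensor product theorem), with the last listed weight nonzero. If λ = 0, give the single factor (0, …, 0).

Converting to the ω-basis (c_i = row i of M dotted with v = (9, -5, 14, -9, 15)):
  c_1 = (-1)·(9) + (-2)·(-5) + (0)·(14) + (1)·(-9) + (1)·(15) = 7
  c_2 = (1)·(9) + (1)·(-5) + (0)·(14) + (0)·(-9) + (0)·(15) = 4
  c_3 = (-1)·(9) + (-2)·(-5) + (0)·(14) + (0)·(-9) + (0)·(15) = 1
  c_4 = (-1)·(9) + (0)·(-5) + (0)·(14) + (0)·(-9) + (1)·(15) = 6
  c_5 = (2)·(9) + (0)·(-5) + (-1)·(14) + (0)·(-9) + (0)·(15) = 4
Writing each c_i in base p = 2:
  c_1 = 7 = 1·2^0 + 1·2^1 + 1·2^2
  c_2 = 4 = 0·2^0 + 0·2^1 + 1·2^2
  c_3 = 1 = 1·2^0
  c_4 = 6 = 0·2^0 + 1·2^1 + 1·2^2
  c_5 = 4 = 0·2^0 + 0·2^1 + 1·2^2
Factor λ_0 = (1, 0, 1, 0, 0)
Factor λ_1 = (1, 0, 0, 1, 0)
Factor λ_2 = (1, 1, 0, 1, 1)

((1, 0, 1, 0, 0), (1, 0, 0, 1, 0), (1, 1, 0, 1, 1))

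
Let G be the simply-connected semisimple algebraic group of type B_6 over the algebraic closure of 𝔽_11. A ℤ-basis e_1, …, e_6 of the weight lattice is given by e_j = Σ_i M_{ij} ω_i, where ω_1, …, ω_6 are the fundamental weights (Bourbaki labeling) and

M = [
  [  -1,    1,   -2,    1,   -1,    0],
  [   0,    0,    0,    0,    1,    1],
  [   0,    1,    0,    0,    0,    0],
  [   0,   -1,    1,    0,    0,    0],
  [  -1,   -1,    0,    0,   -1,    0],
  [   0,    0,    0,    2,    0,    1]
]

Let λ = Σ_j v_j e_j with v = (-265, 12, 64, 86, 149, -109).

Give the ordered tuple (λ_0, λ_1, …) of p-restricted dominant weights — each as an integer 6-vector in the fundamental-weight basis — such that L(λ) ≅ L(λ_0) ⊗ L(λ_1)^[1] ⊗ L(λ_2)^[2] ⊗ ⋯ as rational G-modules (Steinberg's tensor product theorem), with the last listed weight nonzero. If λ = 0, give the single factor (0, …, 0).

((9, 7, 1, 8, 5, 8), (7, 3, 1, 4, 9, 5))

ω-coordinates c = M·v, v = (-265, 12, 64, 86, 149, -109):
  c_1 = (-1)·(-265) + 1·12 + (-2)·(64) + 1·86 + (-1)·(149) + (0)·(-109) = 86
  c_2 = (0)·(-265) + 0·12 + 0·64 + 0·86 + 1·149 + (1)·(-109) = 40
  c_3 = (0)·(-265) + 1·12 + 0·64 + 0·86 + 0·149 + (0)·(-109) = 12
  c_4 = (0)·(-265) + (-1)·(12) + 1·64 + 0·86 + 0·149 + (0)·(-109) = 52
  c_5 = (-1)·(-265) + (-1)·(12) + 0·64 + 0·86 + (-1)·(149) + (0)·(-109) = 104
  c_6 = (0)·(-265) + 0·12 + 0·64 + 2·86 + 0·149 + (1)·(-109) = 63
Expand coordinatewise in base 11:
  c_1 = 86 = 9·11^0 + 7·11^1
  c_2 = 40 = 7·11^0 + 3·11^1
  c_3 = 12 = 1·11^0 + 1·11^1
  c_4 = 52 = 8·11^0 + 4·11^1
  c_5 = 104 = 5·11^0 + 9·11^1
  c_6 = 63 = 8·11^0 + 5·11^1
p-restricted factor λ_0 = (9, 7, 1, 8, 5, 8)
p-restricted factor λ_1 = (7, 3, 1, 4, 9, 5)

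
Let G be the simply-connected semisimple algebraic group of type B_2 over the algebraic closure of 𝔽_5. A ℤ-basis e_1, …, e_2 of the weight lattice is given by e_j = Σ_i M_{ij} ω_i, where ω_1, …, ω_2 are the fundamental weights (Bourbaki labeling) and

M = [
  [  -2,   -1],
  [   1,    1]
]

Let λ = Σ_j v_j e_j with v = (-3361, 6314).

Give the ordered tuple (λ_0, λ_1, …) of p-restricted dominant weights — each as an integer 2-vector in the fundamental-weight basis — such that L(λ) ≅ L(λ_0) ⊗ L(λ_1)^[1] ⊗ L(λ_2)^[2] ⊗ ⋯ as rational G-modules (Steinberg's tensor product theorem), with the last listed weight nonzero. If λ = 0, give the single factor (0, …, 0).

ω-coordinates c = M·v, v = (-3361, 6314):
  c_1 = (-2)·(-3361) + (-1)·(6314) = 408
  c_2 = (1)·(-3361) + 1·6314 = 2953
Expand coordinatewise in base 5:
  c_1 = 408 = 3·5^0 + 1·5^1 + 1·5^2 + 3·5^3
  c_2 = 2953 = 3·5^0 + 0·5^1 + 3·5^2 + 3·5^3 + 4·5^4
Factor λ_0 = (3, 3)
Factor λ_1 = (1, 0)
Factor λ_2 = (1, 3)
Factor λ_3 = (3, 3)
Factor λ_4 = (0, 4)

((3, 3), (1, 0), (1, 3), (3, 3), (0, 4))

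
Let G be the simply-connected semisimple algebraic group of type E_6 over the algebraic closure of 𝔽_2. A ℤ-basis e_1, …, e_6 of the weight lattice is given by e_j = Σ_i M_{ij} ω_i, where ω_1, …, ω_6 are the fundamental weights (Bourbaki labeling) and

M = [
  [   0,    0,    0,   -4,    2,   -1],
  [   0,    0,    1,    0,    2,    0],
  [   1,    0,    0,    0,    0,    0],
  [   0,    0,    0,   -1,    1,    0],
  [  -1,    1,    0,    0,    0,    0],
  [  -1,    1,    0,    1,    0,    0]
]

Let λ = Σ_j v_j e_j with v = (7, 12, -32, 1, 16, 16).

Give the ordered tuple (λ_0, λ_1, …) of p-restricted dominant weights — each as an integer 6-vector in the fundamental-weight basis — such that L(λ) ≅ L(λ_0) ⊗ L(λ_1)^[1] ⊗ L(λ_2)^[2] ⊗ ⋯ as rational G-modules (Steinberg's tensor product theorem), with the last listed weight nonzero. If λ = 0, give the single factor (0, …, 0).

Compute c_i = Σ_j M_{ij} v_j with v = (7, 12, -32, 1, 16, 16):
  c_1 = 0·7 + 0·12 + (0)·(-32) + (-4)·(1) + 2·16 + (-1)·(16) = 12
  c_2 = 0·7 + 0·12 + (1)·(-32) + 0·1 + 2·16 + 0·16 = 0
  c_3 = 1·7 + 0·12 + (0)·(-32) + 0·1 + 0·16 + 0·16 = 7
  c_4 = 0·7 + 0·12 + (0)·(-32) + (-1)·(1) + 1·16 + 0·16 = 15
  c_5 = (-1)·(7) + 1·12 + (0)·(-32) + 0·1 + 0·16 + 0·16 = 5
  c_6 = (-1)·(7) + 1·12 + (0)·(-32) + 1·1 + 0·16 + 0·16 = 6
Expand coordinatewise in base 2:
  c_1 = 12 = 0·2^0 + 0·2^1 + 1·2^2 + 1·2^3
  c_2 = 0
  c_3 = 7 = 1·2^0 + 1·2^1 + 1·2^2
  c_4 = 15 = 1·2^0 + 1·2^1 + 1·2^2 + 1·2^3
  c_5 = 5 = 1·2^0 + 0·2^1 + 1·2^2
  c_6 = 6 = 0·2^0 + 1·2^1 + 1·2^2
p-restricted factor λ_0 = (0, 0, 1, 1, 1, 0)
p-restricted factor λ_1 = (0, 0, 1, 1, 0, 1)
p-restricted factor λ_2 = (1, 0, 1, 1, 1, 1)
p-restricted factor λ_3 = (1, 0, 0, 1, 0, 0)

((0, 0, 1, 1, 1, 0), (0, 0, 1, 1, 0, 1), (1, 0, 1, 1, 1, 1), (1, 0, 0, 1, 0, 0))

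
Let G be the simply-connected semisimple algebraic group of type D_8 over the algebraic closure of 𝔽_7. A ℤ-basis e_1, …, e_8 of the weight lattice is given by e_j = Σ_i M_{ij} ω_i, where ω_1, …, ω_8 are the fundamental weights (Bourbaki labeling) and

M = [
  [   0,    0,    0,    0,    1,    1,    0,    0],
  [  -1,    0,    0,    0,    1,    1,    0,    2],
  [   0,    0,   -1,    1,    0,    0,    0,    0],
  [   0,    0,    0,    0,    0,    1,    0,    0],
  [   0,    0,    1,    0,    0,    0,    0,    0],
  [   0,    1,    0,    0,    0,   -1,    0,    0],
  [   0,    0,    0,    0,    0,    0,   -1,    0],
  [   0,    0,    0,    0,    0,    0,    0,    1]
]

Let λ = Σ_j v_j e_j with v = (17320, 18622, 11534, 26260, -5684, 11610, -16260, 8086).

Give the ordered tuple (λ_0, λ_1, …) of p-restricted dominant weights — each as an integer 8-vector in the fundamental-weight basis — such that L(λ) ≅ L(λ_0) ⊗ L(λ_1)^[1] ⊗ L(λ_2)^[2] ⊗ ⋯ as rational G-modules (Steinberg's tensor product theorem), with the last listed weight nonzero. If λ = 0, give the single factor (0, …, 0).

((4, 4, 5, 4, 5, 5, 6, 1), (6, 3, 3, 6, 2, 0, 5, 0), (1, 6, 6, 5, 4, 3, 2, 4), (3, 6, 0, 5, 5, 6, 5, 2), (2, 1, 6, 4, 4, 2, 6, 3))

Converting to the ω-basis (c_i = row i of M dotted with v = (17320, 18622, 11534, 26260, -5684, 11610, -16260, 8086)):
  c_1 = 0*17320 + 0*18622 + 0*11534 + 0*26260 + 1*-5684 + 1*11610 + 0*-16260 + 0*8086 = 5926
  c_2 = -1*17320 + 0*18622 + 0*11534 + 0*26260 + 1*-5684 + 1*11610 + 0*-16260 + 2*8086 = 4778
  c_3 = 0*17320 + 0*18622 + -1*11534 + 1*26260 + 0*-5684 + 0*11610 + 0*-16260 + 0*8086 = 14726
  c_4 = 0*17320 + 0*18622 + 0*11534 + 0*26260 + 0*-5684 + 1*11610 + 0*-16260 + 0*8086 = 11610
  c_5 = 0*17320 + 0*18622 + 1*11534 + 0*26260 + 0*-5684 + 0*11610 + 0*-16260 + 0*8086 = 11534
  c_6 = 0*17320 + 1*18622 + 0*11534 + 0*26260 + 0*-5684 + -1*11610 + 0*-16260 + 0*8086 = 7012
  c_7 = 0*17320 + 0*18622 + 0*11534 + 0*26260 + 0*-5684 + 0*11610 + -1*-16260 + 0*8086 = 16260
  c_8 = 0*17320 + 0*18622 + 0*11534 + 0*26260 + 0*-5684 + 0*11610 + 0*-16260 + 1*8086 = 8086
Base-7 expansion of each c_i:
  c_1 = 5926 = 4·7^0 + 6·7^1 + 1·7^2 + 3·7^3 + 2·7^4
  c_2 = 4778 = 4·7^0 + 3·7^1 + 6·7^2 + 6·7^3 + 1·7^4
  c_3 = 14726 = 5·7^0 + 3·7^1 + 6·7^2 + 0·7^3 + 6·7^4
  c_4 = 11610 = 4·7^0 + 6·7^1 + 5·7^2 + 5·7^3 + 4·7^4
  c_5 = 11534 = 5·7^0 + 2·7^1 + 4·7^2 + 5·7^3 + 4·7^4
  c_6 = 7012 = 5·7^0 + 0·7^1 + 3·7^2 + 6·7^3 + 2·7^4
  c_7 = 16260 = 6·7^0 + 5·7^1 + 2·7^2 + 5·7^3 + 6·7^4
  c_8 = 8086 = 1·7^0 + 0·7^1 + 4·7^2 + 2·7^3 + 3·7^4
p-restricted factor λ_0 = (4, 4, 5, 4, 5, 5, 6, 1)
p-restricted factor λ_1 = (6, 3, 3, 6, 2, 0, 5, 0)
p-restricted factor λ_2 = (1, 6, 6, 5, 4, 3, 2, 4)
p-restricted factor λ_3 = (3, 6, 0, 5, 5, 6, 5, 2)
p-restricted factor λ_4 = (2, 1, 6, 4, 4, 2, 6, 3)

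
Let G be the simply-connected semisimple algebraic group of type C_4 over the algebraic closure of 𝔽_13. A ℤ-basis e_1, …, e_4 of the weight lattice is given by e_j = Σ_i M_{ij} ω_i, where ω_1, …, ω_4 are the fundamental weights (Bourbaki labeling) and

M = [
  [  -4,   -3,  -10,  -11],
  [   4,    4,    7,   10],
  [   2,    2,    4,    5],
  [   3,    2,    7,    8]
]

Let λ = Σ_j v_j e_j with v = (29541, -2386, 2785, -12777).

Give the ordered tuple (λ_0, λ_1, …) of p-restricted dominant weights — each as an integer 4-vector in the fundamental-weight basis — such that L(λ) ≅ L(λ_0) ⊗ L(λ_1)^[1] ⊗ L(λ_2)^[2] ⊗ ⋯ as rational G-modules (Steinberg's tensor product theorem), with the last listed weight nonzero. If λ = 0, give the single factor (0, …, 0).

((1, 7, 5, 12), (0, 0, 3, 8), (10, 2, 9, 6))

ω-coordinates c = M·v, v = (29541, -2386, 2785, -12777):
  c_1 = (-4)·(29541) + (-3)·(-2386) + (-10)·(2785) + (-11)·(-12777) = 1691
  c_2 = 4·29541 + (4)·(-2386) + 7·2785 + (10)·(-12777) = 345
  c_3 = 2·29541 + (2)·(-2386) + 4·2785 + (5)·(-12777) = 1565
  c_4 = 3·29541 + (2)·(-2386) + 7·2785 + (8)·(-12777) = 1130
p = 13; digits c_i = Σ_j d_{ij}·13^j, 0 ≤ d_{ij} < 13:
  c_1 = 1691 = 1·13^0 + 0·13^1 + 10·13^2
  c_2 = 345 = 7·13^0 + 0·13^1 + 2·13^2
  c_3 = 1565 = 5·13^0 + 3·13^1 + 9·13^2
  c_4 = 1130 = 12·13^0 + 8·13^1 + 6·13^2
λ_0 = (1, 7, 5, 12)
λ_1 = (0, 0, 3, 8)
λ_2 = (10, 2, 9, 6)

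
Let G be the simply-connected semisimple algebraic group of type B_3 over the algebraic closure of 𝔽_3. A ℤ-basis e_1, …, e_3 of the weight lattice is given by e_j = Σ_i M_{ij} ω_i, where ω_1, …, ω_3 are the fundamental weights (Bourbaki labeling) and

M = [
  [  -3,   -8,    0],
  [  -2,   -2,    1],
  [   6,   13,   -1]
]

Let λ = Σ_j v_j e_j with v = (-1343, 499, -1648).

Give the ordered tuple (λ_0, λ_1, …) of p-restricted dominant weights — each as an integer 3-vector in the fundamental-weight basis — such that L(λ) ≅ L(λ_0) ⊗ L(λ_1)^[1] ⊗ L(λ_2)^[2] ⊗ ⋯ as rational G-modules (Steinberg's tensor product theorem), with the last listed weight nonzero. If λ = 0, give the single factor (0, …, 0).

Change of basis e → ω: c = M·v where v = (-1343, 499, -1648):
  c_1 = -3*-1343 + -8*499 + 0*-1648 = 37
  c_2 = -2*-1343 + -2*499 + 1*-1648 = 40
  c_3 = 6*-1343 + 13*499 + -1*-1648 = 77
p = 3; digits c_i = Σ_j d_{ij}·3^j, 0 ≤ d_{ij} < 3:
  c_1 = 37 = 1·3^0 + 0·3^1 + 1·3^2 + 1·3^3
  c_2 = 40 = 1·3^0 + 1·3^1 + 1·3^2 + 1·3^3
  c_3 = 77 = 2·3^0 + 1·3^1 + 2·3^2 + 2·3^3
Factor λ_0 = (1, 1, 2)
Factor λ_1 = (0, 1, 1)
Factor λ_2 = (1, 1, 2)
Factor λ_3 = (1, 1, 2)

((1, 1, 2), (0, 1, 1), (1, 1, 2), (1, 1, 2))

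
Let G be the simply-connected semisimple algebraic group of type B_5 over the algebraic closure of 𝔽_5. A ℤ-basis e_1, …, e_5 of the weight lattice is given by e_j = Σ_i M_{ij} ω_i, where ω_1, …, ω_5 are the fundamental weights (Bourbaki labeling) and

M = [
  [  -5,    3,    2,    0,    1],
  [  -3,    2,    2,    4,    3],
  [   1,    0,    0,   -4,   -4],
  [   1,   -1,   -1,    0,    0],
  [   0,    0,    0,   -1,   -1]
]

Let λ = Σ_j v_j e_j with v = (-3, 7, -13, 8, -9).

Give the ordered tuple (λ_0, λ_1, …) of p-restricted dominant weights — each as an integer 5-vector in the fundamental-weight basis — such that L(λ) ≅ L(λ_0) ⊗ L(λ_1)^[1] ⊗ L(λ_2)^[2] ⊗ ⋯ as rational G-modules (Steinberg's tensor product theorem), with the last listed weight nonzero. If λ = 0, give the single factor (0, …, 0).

ω-coordinates c = M·v, v = (-3, 7, -13, 8, -9):
  c_1 = (-5)·(-3) + (3)·(7) + (2)·(-13) + (0)·(8) + (1)·(-9) = 1
  c_2 = (-3)·(-3) + (2)·(7) + (2)·(-13) + (4)·(8) + (3)·(-9) = 2
  c_3 = (1)·(-3) + (0)·(7) + (0)·(-13) + (-4)·(8) + (-4)·(-9) = 1
  c_4 = (1)·(-3) + (-1)·(7) + (-1)·(-13) + (0)·(8) + (0)·(-9) = 3
  c_5 = (0)·(-3) + (0)·(7) + (0)·(-13) + (-1)·(8) + (-1)·(-9) = 1
Expand coordinatewise in base 5:
  c_1 = 1 = 1·5^0
  c_2 = 2 = 2·5^0
  c_3 = 1 = 1·5^0
  c_4 = 3 = 3·5^0
  c_5 = 1 = 1·5^0
Factor λ_0 = (1, 2, 1, 3, 1)

((1, 2, 1, 3, 1),)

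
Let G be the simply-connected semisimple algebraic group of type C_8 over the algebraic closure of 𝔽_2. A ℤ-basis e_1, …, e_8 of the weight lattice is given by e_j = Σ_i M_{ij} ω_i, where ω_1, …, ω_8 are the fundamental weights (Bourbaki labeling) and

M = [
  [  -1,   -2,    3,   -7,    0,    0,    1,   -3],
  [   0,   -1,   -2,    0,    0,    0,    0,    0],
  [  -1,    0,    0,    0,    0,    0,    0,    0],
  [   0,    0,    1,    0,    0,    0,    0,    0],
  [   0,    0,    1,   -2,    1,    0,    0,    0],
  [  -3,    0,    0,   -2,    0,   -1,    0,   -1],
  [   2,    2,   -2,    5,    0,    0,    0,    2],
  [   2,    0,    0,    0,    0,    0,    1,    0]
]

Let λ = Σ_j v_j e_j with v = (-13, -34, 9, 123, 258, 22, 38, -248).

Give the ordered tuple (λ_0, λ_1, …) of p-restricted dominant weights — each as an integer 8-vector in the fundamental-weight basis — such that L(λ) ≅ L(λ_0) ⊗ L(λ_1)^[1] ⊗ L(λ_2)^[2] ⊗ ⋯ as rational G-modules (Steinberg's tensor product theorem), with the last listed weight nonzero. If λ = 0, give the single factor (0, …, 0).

((1, 0, 1, 1, 1, 1, 1, 0), (0, 0, 0, 0, 0, 1, 1, 0), (1, 0, 1, 0, 1, 0, 1, 1), (1, 0, 1, 1, 0, 0, 0, 1), (1, 1, 0, 0, 1, 1, 0, 0))

ω-coordinates c = M·v, v = (-13, -34, 9, 123, 258, 22, 38, -248):
  c_1 = -1*-13 + -2*-34 + 3*9 + -7*123 + 0*258 + 0*22 + 1*38 + -3*-248 = 29
  c_2 = 0*-13 + -1*-34 + -2*9 + 0*123 + 0*258 + 0*22 + 0*38 + 0*-248 = 16
  c_3 = -1*-13 + 0*-34 + 0*9 + 0*123 + 0*258 + 0*22 + 0*38 + 0*-248 = 13
  c_4 = 0*-13 + 0*-34 + 1*9 + 0*123 + 0*258 + 0*22 + 0*38 + 0*-248 = 9
  c_5 = 0*-13 + 0*-34 + 1*9 + -2*123 + 1*258 + 0*22 + 0*38 + 0*-248 = 21
  c_6 = -3*-13 + 0*-34 + 0*9 + -2*123 + 0*258 + -1*22 + 0*38 + -1*-248 = 19
  c_7 = 2*-13 + 2*-34 + -2*9 + 5*123 + 0*258 + 0*22 + 0*38 + 2*-248 = 7
  c_8 = 2*-13 + 0*-34 + 0*9 + 0*123 + 0*258 + 0*22 + 1*38 + 0*-248 = 12
Expand coordinatewise in base 2:
  c_1 = 29 = 1·2^0 + 0·2^1 + 1·2^2 + 1·2^3 + 1·2^4
  c_2 = 16 = 0·2^0 + 0·2^1 + 0·2^2 + 0·2^3 + 1·2^4
  c_3 = 13 = 1·2^0 + 0·2^1 + 1·2^2 + 1·2^3
  c_4 = 9 = 1·2^0 + 0·2^1 + 0·2^2 + 1·2^3
  c_5 = 21 = 1·2^0 + 0·2^1 + 1·2^2 + 0·2^3 + 1·2^4
  c_6 = 19 = 1·2^0 + 1·2^1 + 0·2^2 + 0·2^3 + 1·2^4
  c_7 = 7 = 1·2^0 + 1·2^1 + 1·2^2
  c_8 = 12 = 0·2^0 + 0·2^1 + 1·2^2 + 1·2^3
λ_0 = (1, 0, 1, 1, 1, 1, 1, 0)
λ_1 = (0, 0, 0, 0, 0, 1, 1, 0)
λ_2 = (1, 0, 1, 0, 1, 0, 1, 1)
λ_3 = (1, 0, 1, 1, 0, 0, 0, 1)
λ_4 = (1, 1, 0, 0, 1, 1, 0, 0)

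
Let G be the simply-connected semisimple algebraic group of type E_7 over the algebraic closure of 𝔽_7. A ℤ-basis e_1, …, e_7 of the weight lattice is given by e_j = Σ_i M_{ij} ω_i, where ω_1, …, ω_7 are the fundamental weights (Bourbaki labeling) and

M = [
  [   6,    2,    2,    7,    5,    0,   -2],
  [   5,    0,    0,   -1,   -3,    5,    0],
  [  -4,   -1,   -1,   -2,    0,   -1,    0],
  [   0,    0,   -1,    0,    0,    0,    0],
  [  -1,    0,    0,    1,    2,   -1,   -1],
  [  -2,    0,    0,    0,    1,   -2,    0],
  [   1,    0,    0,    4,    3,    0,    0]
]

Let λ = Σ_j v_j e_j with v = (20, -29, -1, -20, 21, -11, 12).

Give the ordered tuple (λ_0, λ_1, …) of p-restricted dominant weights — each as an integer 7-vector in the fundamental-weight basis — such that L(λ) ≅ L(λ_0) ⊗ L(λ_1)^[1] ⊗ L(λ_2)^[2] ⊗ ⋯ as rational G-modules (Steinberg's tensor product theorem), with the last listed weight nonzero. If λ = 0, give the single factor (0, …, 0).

((1, 2, 1, 1, 1, 3, 3),)

Change of basis e → ω: c = M·v where v = (20, -29, -1, -20, 21, -11, 12):
  c_1 = (6)·(20) + (2)·(-29) + (2)·(-1) + (7)·(-20) + (5)·(21) + (0)·(-11) + (-2)·(12) = 1
  c_2 = (5)·(20) + (0)·(-29) + (0)·(-1) + (-1)·(-20) + (-3)·(21) + (5)·(-11) + (0)·(12) = 2
  c_3 = (-4)·(20) + (-1)·(-29) + (-1)·(-1) + (-2)·(-20) + (0)·(21) + (-1)·(-11) + (0)·(12) = 1
  c_4 = (0)·(20) + (0)·(-29) + (-1)·(-1) + (0)·(-20) + (0)·(21) + (0)·(-11) + (0)·(12) = 1
  c_5 = (-1)·(20) + (0)·(-29) + (0)·(-1) + (1)·(-20) + (2)·(21) + (-1)·(-11) + (-1)·(12) = 1
  c_6 = (-2)·(20) + (0)·(-29) + (0)·(-1) + (0)·(-20) + (1)·(21) + (-2)·(-11) + (0)·(12) = 3
  c_7 = (1)·(20) + (0)·(-29) + (0)·(-1) + (4)·(-20) + (3)·(21) + (0)·(-11) + (0)·(12) = 3
Expand coordinatewise in base 7:
  c_1 = 1 = 1·7^0
  c_2 = 2 = 2·7^0
  c_3 = 1 = 1·7^0
  c_4 = 1 = 1·7^0
  c_5 = 1 = 1·7^0
  c_6 = 3 = 3·7^0
  c_7 = 3 = 3·7^0
p-restricted factor λ_0 = (1, 2, 1, 1, 1, 3, 3)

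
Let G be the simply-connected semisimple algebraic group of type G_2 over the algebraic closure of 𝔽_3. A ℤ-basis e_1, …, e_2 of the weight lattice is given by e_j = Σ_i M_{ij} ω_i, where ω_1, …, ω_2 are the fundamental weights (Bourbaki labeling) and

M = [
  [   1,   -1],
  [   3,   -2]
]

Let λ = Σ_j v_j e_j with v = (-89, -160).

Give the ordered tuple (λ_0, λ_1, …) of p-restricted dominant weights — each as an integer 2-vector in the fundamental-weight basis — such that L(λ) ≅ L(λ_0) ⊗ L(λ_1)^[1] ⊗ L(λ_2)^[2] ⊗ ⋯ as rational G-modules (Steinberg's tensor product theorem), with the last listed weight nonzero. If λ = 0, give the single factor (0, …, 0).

((2, 2), (2, 2), (1, 2), (2, 1))

Change of basis e → ω: c = M·v where v = (-89, -160):
  c_1 = (1)·(-89) + (-1)·(-160) = 71
  c_2 = (3)·(-89) + (-2)·(-160) = 53
p = 3; digits c_i = Σ_j d_{ij}·3^j, 0 ≤ d_{ij} < 3:
  c_1 = 71 = 2·3^0 + 2·3^1 + 1·3^2 + 2·3^3
  c_2 = 53 = 2·3^0 + 2·3^1 + 2·3^2 + 1·3^3
λ_0 = (2, 2)
λ_1 = (2, 2)
λ_2 = (1, 2)
λ_3 = (2, 1)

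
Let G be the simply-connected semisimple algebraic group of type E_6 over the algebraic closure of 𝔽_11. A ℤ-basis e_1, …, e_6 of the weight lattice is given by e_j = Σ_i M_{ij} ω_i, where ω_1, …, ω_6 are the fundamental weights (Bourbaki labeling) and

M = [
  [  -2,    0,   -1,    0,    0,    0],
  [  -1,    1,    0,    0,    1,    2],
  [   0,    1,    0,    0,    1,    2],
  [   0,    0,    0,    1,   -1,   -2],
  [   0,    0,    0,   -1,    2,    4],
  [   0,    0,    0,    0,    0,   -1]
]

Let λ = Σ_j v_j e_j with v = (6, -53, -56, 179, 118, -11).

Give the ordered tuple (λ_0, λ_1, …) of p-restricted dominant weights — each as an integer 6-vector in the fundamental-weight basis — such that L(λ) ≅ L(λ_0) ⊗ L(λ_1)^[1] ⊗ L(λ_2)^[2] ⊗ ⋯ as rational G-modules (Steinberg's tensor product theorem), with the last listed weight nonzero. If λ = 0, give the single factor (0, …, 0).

((0, 4, 10, 6, 2, 0), (4, 3, 3, 7, 1, 1))

Compute c_i = Σ_j M_{ij} v_j with v = (6, -53, -56, 179, 118, -11):
  c_1 = (-2)·(6) + (0)·(-53) + (-1)·(-56) + 0·179 + 0·118 + (0)·(-11) = 44
  c_2 = (-1)·(6) + (1)·(-53) + (0)·(-56) + 0·179 + 1·118 + (2)·(-11) = 37
  c_3 = 0·6 + (1)·(-53) + (0)·(-56) + 0·179 + 1·118 + (2)·(-11) = 43
  c_4 = 0·6 + (0)·(-53) + (0)·(-56) + 1·179 + (-1)·(118) + (-2)·(-11) = 83
  c_5 = 0·6 + (0)·(-53) + (0)·(-56) + (-1)·(179) + 2·118 + (4)·(-11) = 13
  c_6 = 0·6 + (0)·(-53) + (0)·(-56) + 0·179 + 0·118 + (-1)·(-11) = 11
Writing each c_i in base p = 11:
  c_1 = 44 = 0·11^0 + 4·11^1
  c_2 = 37 = 4·11^0 + 3·11^1
  c_3 = 43 = 10·11^0 + 3·11^1
  c_4 = 83 = 6·11^0 + 7·11^1
  c_5 = 13 = 2·11^0 + 1·11^1
  c_6 = 11 = 0·11^0 + 1·11^1
λ_0 = (0, 4, 10, 6, 2, 0)
λ_1 = (4, 3, 3, 7, 1, 1)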